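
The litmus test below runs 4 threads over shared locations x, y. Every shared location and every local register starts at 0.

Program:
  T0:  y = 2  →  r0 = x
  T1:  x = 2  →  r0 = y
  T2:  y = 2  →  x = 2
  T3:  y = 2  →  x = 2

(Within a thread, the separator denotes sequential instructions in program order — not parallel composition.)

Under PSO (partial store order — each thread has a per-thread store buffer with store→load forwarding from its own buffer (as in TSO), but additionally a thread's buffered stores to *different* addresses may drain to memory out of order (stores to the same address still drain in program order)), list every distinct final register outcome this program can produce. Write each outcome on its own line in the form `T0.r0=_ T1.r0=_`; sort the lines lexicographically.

outcome vector order: (T0.r0,T1.r0)
|PSO outcomes| = 4

T0.r0=0 T1.r0=0
T0.r0=0 T1.r0=2
T0.r0=2 T1.r0=0
T0.r0=2 T1.r0=2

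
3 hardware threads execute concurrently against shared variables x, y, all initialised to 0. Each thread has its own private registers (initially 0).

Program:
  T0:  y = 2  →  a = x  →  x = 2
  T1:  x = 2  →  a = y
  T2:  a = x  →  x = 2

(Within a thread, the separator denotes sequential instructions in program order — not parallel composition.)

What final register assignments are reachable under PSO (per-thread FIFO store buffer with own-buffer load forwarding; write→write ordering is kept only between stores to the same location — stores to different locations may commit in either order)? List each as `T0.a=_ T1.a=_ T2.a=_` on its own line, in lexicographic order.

T0.a=0 T1.a=0 T2.a=0
T0.a=0 T1.a=0 T2.a=2
T0.a=0 T1.a=2 T2.a=0
T0.a=0 T1.a=2 T2.a=2
T0.a=2 T1.a=0 T2.a=0
T0.a=2 T1.a=0 T2.a=2
T0.a=2 T1.a=2 T2.a=0
T0.a=2 T1.a=2 T2.a=2

outcome vector order: (T0.a,T1.a,T2.a)
|PSO outcomes| = 8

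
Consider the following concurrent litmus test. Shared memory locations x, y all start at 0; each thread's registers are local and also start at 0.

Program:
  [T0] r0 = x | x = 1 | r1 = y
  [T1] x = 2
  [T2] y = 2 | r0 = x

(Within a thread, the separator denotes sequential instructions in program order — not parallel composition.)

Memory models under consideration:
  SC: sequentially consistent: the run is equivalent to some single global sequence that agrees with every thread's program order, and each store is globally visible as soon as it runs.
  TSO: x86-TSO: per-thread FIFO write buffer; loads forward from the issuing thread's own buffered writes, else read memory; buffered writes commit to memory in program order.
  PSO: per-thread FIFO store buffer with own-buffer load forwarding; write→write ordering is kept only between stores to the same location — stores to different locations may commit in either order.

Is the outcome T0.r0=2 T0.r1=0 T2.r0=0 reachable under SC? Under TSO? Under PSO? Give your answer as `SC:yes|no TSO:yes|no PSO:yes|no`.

SC:no TSO:yes PSO:yes

outcome vector order: (T0.r0,T0.r1,T2.r0)
[SC] allowed = {(0,0,1); (0,0,2); (0,2,0); (0,2,1); (0,2,2); (2,0,1); (2,2,0); (2,2,1); (2,2,2)}
[TSO] allowed = {(0,0,0); (0,0,1); (0,0,2); (0,2,0); (0,2,1); (0,2,2); (2,0,0); (2,0,1); (2,0,2); (2,2,0); (2,2,1); (2,2,2)}
[PSO] allowed = {(0,0,0); (0,0,1); (0,0,2); (0,2,0); (0,2,1); (0,2,2); (2,0,0); (2,0,1); (2,0,2); (2,2,0); (2,2,1); (2,2,2)}
target (2,0,0) ∈ {TSO,PSO}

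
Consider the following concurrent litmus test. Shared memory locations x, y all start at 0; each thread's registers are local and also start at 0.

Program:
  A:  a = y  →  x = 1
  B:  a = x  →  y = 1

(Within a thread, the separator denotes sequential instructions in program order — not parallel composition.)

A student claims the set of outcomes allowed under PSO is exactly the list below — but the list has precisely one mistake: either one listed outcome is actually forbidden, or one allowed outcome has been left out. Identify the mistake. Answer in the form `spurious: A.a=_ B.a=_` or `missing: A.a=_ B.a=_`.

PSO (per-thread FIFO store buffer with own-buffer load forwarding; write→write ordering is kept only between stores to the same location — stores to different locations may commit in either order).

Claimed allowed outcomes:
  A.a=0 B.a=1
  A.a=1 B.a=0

missing: A.a=0 B.a=0

outcome vector order: (A.a,B.a)
PSO (3): <0 0>; <0 1>; <1 0>
PSO∖claimed = {<0 0>}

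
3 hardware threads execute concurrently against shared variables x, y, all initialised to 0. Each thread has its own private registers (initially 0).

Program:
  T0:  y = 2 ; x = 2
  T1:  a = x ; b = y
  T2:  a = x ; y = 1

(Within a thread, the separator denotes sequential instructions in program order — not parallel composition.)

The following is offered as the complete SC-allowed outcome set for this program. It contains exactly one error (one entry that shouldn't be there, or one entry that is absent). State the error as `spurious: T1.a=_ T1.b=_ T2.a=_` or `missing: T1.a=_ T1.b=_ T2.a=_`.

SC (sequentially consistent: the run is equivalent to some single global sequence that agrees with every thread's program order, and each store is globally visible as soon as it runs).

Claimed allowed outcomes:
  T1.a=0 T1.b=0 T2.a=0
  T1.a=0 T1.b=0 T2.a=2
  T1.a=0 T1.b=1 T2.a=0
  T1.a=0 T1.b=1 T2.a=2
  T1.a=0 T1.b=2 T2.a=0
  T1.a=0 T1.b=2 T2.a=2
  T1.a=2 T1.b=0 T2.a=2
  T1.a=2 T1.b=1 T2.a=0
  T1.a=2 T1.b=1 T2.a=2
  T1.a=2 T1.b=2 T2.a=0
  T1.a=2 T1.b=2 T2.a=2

spurious: T1.a=2 T1.b=0 T2.a=2

outcome vector order: (T1.a,T1.b,T2.a)
[SC] allowed = {0/0/0 0/0/2 0/1/0 0/1/2 0/2/0 0/2/2 2/1/0 2/1/2 2/2/0 2/2/2}
claimed∖SC = {2/0/2}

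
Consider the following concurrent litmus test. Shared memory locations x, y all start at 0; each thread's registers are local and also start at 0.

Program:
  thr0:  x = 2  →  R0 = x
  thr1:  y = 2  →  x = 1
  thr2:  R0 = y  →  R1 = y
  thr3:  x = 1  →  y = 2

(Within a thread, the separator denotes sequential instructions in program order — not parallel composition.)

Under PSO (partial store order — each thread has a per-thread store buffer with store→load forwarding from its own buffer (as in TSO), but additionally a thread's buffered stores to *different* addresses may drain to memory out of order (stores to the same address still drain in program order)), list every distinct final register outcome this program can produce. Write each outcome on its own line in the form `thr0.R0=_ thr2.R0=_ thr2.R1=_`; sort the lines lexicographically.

outcome vector order: (thr0.R0,thr2.R0,thr2.R1)
|PSO outcomes| = 6

thr0.R0=1 thr2.R0=0 thr2.R1=0
thr0.R0=1 thr2.R0=0 thr2.R1=2
thr0.R0=1 thr2.R0=2 thr2.R1=2
thr0.R0=2 thr2.R0=0 thr2.R1=0
thr0.R0=2 thr2.R0=0 thr2.R1=2
thr0.R0=2 thr2.R0=2 thr2.R1=2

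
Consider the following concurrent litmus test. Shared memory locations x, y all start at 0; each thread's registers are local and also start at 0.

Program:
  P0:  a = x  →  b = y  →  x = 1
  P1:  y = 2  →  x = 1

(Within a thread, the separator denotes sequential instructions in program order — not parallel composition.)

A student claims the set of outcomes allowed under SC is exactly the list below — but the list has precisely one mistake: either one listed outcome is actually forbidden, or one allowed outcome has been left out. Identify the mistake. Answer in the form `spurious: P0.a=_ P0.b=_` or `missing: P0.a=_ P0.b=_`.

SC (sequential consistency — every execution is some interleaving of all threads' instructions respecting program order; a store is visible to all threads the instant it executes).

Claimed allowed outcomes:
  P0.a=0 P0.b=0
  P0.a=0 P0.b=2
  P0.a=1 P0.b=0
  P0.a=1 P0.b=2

spurious: P0.a=1 P0.b=0

outcome vector order: (P0.a,P0.b)
SC: 3 outcomes — {0/0; 0/2; 1/2}
claimed∖SC = {1/0}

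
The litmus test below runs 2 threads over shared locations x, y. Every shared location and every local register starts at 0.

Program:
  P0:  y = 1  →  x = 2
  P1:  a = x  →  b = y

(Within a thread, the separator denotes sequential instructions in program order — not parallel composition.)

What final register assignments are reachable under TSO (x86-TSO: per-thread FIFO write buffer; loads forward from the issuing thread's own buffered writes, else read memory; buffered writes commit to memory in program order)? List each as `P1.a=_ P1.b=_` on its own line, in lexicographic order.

P1.a=0 P1.b=0
P1.a=0 P1.b=1
P1.a=2 P1.b=1

outcome vector order: (P1.a,P1.b)
|TSO outcomes| = 3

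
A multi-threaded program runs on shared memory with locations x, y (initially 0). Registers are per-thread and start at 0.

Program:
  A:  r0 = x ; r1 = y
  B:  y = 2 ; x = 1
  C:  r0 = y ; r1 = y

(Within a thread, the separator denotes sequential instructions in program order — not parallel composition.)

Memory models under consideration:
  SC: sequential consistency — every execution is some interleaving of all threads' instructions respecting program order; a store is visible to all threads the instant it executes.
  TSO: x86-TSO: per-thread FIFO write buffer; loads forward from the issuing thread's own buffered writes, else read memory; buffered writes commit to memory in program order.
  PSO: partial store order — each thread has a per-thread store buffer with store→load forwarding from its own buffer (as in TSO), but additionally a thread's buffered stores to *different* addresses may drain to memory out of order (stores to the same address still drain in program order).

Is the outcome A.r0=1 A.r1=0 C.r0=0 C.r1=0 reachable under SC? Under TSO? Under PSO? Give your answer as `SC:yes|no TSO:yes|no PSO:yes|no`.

outcome vector order: (A.r0,A.r1,C.r0,C.r1)
under SC → <0 0 0 0> <0 0 0 2> <0 0 2 2> <0 2 0 0> <0 2 0 2> <0 2 2 2> <1 2 0 0> <1 2 0 2> <1 2 2 2>
under TSO → <0 0 0 0> <0 0 0 2> <0 0 2 2> <0 2 0 0> <0 2 0 2> <0 2 2 2> <1 2 0 0> <1 2 0 2> <1 2 2 2>
under PSO → <0 0 0 0> <0 0 0 2> <0 0 2 2> <0 2 0 0> <0 2 0 2> <0 2 2 2> <1 0 0 0> <1 0 0 2> <1 0 2 2> <1 2 0 0> <1 2 0 2> <1 2 2 2>
target <1 0 0 0> ∈ {PSO}

SC:no TSO:no PSO:yes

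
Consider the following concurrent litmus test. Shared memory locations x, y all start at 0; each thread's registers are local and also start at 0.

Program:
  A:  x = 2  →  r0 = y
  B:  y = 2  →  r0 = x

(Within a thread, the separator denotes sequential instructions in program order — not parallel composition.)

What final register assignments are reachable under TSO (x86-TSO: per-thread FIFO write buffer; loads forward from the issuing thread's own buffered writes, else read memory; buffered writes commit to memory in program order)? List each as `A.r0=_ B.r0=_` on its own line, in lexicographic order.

outcome vector order: (A.r0,B.r0)
|TSO outcomes| = 4

A.r0=0 B.r0=0
A.r0=0 B.r0=2
A.r0=2 B.r0=0
A.r0=2 B.r0=2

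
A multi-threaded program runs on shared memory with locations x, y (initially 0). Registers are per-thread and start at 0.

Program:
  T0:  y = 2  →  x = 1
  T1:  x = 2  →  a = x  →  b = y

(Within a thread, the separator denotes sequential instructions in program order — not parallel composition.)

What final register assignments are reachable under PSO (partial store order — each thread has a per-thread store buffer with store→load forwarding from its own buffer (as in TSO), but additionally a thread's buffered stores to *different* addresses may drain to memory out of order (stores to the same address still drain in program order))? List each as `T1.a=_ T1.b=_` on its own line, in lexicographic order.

outcome vector order: (T1.a,T1.b)
|PSO outcomes| = 4

T1.a=1 T1.b=0
T1.a=1 T1.b=2
T1.a=2 T1.b=0
T1.a=2 T1.b=2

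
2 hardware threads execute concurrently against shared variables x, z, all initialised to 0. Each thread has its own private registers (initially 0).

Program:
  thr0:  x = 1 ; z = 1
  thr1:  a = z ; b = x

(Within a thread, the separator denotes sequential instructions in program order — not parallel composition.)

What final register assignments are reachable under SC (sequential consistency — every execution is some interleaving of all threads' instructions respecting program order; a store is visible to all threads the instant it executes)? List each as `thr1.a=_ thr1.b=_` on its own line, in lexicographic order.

thr1.a=0 thr1.b=0
thr1.a=0 thr1.b=1
thr1.a=1 thr1.b=1

outcome vector order: (thr1.a,thr1.b)
|SC outcomes| = 3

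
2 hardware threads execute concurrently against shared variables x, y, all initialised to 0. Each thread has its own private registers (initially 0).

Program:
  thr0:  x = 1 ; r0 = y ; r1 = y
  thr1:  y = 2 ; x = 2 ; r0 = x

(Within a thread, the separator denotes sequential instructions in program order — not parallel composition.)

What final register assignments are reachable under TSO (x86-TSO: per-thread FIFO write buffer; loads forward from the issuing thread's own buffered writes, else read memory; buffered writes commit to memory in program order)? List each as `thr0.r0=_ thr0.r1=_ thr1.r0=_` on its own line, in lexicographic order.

thr0.r0=0 thr0.r1=0 thr1.r0=1
thr0.r0=0 thr0.r1=0 thr1.r0=2
thr0.r0=0 thr0.r1=2 thr1.r0=1
thr0.r0=0 thr0.r1=2 thr1.r0=2
thr0.r0=2 thr0.r1=2 thr1.r0=1
thr0.r0=2 thr0.r1=2 thr1.r0=2

outcome vector order: (thr0.r0,thr0.r1,thr1.r0)
|TSO outcomes| = 6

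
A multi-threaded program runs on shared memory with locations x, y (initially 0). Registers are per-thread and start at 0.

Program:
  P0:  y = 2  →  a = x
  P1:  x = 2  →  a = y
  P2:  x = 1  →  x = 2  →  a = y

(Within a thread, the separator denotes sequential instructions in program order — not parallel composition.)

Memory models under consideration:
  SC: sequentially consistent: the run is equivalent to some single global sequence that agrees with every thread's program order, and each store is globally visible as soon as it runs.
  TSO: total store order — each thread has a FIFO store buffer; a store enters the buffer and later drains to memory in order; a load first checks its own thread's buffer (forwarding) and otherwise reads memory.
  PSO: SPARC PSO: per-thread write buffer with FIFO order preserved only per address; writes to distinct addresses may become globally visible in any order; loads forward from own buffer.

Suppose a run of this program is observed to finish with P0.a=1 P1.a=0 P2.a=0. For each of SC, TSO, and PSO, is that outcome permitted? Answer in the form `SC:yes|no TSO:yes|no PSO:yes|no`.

SC:no TSO:yes PSO:yes

outcome vector order: (P0.a,P1.a,P2.a)
under SC → 0/2/2 1/0/2 1/2/2 2/0/0 2/0/2 2/2/0 2/2/2
under TSO → 0/0/0 0/0/2 0/2/0 0/2/2 1/0/0 1/0/2 1/2/0 1/2/2 2/0/0 2/0/2 2/2/0 2/2/2
under PSO → 0/0/0 0/0/2 0/2/0 0/2/2 1/0/0 1/0/2 1/2/0 1/2/2 2/0/0 2/0/2 2/2/0 2/2/2
target 1/0/0 ∈ {TSO,PSO}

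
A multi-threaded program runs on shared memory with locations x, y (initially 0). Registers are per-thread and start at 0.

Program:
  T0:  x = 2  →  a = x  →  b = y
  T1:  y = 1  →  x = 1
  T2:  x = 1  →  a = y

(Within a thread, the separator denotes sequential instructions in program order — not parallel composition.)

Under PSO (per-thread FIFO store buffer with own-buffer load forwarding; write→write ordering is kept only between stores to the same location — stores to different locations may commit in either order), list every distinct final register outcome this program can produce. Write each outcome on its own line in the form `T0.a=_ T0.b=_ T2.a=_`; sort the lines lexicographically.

T0.a=1 T0.b=0 T2.a=0
T0.a=1 T0.b=0 T2.a=1
T0.a=1 T0.b=1 T2.a=0
T0.a=1 T0.b=1 T2.a=1
T0.a=2 T0.b=0 T2.a=0
T0.a=2 T0.b=0 T2.a=1
T0.a=2 T0.b=1 T2.a=0
T0.a=2 T0.b=1 T2.a=1

outcome vector order: (T0.a,T0.b,T2.a)
|PSO outcomes| = 8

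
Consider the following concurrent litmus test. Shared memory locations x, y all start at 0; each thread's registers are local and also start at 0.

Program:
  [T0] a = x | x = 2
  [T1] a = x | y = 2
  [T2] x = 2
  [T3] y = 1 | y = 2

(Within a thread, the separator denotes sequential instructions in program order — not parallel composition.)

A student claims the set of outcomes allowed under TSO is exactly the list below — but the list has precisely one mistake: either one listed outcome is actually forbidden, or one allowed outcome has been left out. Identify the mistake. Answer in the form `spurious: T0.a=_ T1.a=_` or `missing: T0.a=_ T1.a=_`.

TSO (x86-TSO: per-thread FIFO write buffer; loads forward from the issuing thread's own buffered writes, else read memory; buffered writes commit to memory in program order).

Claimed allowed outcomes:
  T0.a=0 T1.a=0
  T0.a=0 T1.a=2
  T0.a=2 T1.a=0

outcome vector order: (T0.a,T1.a)
TSO (4): 0/0 0/2 2/0 2/2
TSO∖claimed = {2/2}

missing: T0.a=2 T1.a=2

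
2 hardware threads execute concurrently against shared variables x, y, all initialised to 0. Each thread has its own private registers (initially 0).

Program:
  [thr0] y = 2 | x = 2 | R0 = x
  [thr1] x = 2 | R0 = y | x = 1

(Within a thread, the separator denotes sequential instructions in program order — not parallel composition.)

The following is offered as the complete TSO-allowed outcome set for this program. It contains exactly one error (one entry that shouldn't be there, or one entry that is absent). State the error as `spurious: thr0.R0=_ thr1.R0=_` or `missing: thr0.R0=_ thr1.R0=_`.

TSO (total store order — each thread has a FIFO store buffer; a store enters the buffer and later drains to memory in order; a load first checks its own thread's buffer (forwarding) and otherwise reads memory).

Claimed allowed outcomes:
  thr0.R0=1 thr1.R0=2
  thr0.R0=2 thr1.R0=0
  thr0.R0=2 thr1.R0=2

missing: thr0.R0=1 thr1.R0=0

outcome vector order: (thr0.R0,thr1.R0)
TSO: 4 outcomes — {(1,0) (1,2) (2,0) (2,2)}
TSO∖claimed = {(1,0)}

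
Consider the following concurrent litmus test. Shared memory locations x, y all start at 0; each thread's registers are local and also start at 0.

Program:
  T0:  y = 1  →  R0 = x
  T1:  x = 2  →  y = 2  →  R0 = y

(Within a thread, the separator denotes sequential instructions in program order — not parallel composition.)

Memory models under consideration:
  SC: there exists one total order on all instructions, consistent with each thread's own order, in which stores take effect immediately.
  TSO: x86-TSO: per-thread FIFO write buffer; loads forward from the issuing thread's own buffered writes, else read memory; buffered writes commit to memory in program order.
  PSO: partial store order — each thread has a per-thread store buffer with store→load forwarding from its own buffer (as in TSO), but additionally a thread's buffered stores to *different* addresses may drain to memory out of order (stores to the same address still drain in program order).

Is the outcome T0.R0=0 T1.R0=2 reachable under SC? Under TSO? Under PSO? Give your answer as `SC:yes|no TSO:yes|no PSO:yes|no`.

SC:yes TSO:yes PSO:yes

outcome vector order: (T0.R0,T1.R0)
SC: 3 outcomes — {02 21 22}
TSO: 4 outcomes — {01 02 21 22}
PSO: 4 outcomes — {01 02 21 22}
target 02 ∈ {SC,TSO,PSO}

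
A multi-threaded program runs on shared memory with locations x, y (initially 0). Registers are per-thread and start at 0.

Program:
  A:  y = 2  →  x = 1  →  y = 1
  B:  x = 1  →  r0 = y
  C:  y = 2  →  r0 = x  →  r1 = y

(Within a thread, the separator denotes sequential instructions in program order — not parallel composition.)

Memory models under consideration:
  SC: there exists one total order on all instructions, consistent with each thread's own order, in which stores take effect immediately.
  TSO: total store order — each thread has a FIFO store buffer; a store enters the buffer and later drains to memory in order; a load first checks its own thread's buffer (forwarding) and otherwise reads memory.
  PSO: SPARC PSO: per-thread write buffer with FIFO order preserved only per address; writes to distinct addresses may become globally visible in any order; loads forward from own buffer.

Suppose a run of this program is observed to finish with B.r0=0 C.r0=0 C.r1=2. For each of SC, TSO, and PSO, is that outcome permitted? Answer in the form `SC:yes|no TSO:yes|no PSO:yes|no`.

outcome vector order: (B.r0,C.r0,C.r1)
[SC] allowed = {(0,1,1), (0,1,2), (1,0,1), (1,0,2), (1,1,1), (1,1,2), (2,0,1), (2,0,2), (2,1,1), (2,1,2)}
[TSO] allowed = {(0,0,1), (0,0,2), (0,1,1), (0,1,2), (1,0,1), (1,0,2), (1,1,1), (1,1,2), (2,0,1), (2,0,2), (2,1,1), (2,1,2)}
[PSO] allowed = {(0,0,1), (0,0,2), (0,1,1), (0,1,2), (1,0,1), (1,0,2), (1,1,1), (1,1,2), (2,0,1), (2,0,2), (2,1,1), (2,1,2)}
target (0,0,2) ∈ {TSO,PSO}

SC:no TSO:yes PSO:yes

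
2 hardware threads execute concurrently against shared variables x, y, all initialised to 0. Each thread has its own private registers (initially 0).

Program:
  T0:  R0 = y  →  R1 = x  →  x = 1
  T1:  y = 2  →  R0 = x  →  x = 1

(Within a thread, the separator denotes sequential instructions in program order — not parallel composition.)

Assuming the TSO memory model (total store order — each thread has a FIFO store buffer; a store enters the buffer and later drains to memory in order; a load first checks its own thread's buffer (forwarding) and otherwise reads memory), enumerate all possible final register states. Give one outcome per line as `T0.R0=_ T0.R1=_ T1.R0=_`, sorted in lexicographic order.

outcome vector order: (T0.R0,T0.R1,T1.R0)
|TSO outcomes| = 6

T0.R0=0 T0.R1=0 T1.R0=0
T0.R0=0 T0.R1=0 T1.R0=1
T0.R0=0 T0.R1=1 T1.R0=0
T0.R0=2 T0.R1=0 T1.R0=0
T0.R0=2 T0.R1=0 T1.R0=1
T0.R0=2 T0.R1=1 T1.R0=0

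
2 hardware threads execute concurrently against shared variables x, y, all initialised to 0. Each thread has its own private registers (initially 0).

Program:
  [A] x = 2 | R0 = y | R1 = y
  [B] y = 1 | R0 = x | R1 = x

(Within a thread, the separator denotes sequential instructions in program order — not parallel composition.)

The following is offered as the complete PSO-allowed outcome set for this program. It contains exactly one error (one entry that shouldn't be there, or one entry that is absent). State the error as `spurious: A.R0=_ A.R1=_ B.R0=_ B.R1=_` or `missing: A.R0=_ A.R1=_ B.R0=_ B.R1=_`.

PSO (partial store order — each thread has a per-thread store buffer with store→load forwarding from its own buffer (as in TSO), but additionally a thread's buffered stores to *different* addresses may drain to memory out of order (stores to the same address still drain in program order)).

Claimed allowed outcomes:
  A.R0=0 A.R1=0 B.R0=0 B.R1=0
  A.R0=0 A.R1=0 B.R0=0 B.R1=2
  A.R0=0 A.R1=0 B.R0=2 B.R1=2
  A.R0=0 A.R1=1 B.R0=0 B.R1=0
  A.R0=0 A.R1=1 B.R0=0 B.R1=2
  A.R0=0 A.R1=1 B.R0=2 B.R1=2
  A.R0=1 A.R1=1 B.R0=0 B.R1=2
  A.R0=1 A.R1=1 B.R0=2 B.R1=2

missing: A.R0=1 A.R1=1 B.R0=0 B.R1=0

outcome vector order: (A.R0,A.R1,B.R0,B.R1)
PSO (9): 0/0/0/0 0/0/0/2 0/0/2/2 0/1/0/0 0/1/0/2 0/1/2/2 1/1/0/0 1/1/0/2 1/1/2/2
PSO∖claimed = {1/1/0/0}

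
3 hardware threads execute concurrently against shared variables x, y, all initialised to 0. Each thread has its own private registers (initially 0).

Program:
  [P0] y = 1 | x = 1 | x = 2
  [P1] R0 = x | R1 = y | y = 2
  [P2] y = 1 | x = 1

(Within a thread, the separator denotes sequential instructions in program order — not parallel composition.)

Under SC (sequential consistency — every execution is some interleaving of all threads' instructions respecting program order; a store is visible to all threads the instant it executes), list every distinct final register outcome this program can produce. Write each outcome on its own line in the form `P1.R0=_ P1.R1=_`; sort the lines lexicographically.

P1.R0=0 P1.R1=0
P1.R0=0 P1.R1=1
P1.R0=1 P1.R1=1
P1.R0=2 P1.R1=1

outcome vector order: (P1.R0,P1.R1)
|SC outcomes| = 4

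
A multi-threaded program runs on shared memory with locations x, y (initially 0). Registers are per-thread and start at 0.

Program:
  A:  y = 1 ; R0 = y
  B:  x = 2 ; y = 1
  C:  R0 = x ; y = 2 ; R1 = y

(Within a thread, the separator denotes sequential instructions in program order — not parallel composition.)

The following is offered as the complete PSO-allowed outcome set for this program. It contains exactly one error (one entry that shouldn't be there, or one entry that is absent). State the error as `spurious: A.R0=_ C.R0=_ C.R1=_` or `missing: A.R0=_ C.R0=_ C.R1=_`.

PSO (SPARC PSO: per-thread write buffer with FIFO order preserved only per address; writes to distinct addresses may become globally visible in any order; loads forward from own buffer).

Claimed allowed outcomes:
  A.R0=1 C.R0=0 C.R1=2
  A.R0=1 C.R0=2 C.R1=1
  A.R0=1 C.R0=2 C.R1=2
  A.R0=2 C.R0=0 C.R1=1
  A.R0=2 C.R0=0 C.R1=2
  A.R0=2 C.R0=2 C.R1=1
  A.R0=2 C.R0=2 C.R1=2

missing: A.R0=1 C.R0=0 C.R1=1

outcome vector order: (A.R0,C.R0,C.R1)
PSO: 8 outcomes — {<1 0 1>; <1 0 2>; <1 2 1>; <1 2 2>; <2 0 1>; <2 0 2>; <2 2 1>; <2 2 2>}
PSO∖claimed = {<1 0 1>}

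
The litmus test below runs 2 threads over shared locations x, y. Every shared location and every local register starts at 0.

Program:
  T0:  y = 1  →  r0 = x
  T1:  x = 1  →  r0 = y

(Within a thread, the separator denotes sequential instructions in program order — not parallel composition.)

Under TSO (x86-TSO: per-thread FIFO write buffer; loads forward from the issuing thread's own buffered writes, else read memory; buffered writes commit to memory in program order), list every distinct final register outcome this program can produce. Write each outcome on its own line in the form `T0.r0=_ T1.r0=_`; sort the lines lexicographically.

T0.r0=0 T1.r0=0
T0.r0=0 T1.r0=1
T0.r0=1 T1.r0=0
T0.r0=1 T1.r0=1

outcome vector order: (T0.r0,T1.r0)
|TSO outcomes| = 4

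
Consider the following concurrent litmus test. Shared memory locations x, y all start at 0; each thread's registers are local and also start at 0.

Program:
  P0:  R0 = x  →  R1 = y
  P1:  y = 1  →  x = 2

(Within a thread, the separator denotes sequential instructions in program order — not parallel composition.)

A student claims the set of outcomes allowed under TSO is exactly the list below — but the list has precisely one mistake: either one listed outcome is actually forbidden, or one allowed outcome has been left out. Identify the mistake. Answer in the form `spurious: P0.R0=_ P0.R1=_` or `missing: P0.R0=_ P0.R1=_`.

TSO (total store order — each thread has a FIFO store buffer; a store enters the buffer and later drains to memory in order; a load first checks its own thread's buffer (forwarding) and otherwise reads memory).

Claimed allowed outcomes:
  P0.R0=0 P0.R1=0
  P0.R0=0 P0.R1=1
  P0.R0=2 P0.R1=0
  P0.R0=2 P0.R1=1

spurious: P0.R0=2 P0.R1=0

outcome vector order: (P0.R0,P0.R1)
TSO: 3 outcomes — {<0 0>, <0 1>, <2 1>}
claimed∖TSO = {<2 0>}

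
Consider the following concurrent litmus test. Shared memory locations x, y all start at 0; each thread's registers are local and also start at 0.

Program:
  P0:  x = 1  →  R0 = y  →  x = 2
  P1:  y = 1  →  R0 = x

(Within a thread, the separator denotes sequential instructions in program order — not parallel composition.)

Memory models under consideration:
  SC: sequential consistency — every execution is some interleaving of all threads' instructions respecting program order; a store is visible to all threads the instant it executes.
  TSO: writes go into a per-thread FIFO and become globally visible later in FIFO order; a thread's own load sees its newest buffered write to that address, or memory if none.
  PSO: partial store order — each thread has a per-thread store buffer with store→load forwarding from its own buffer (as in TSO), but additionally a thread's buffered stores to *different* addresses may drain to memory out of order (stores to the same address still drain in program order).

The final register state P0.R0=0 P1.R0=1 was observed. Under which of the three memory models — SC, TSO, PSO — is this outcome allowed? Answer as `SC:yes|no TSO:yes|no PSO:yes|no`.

SC:yes TSO:yes PSO:yes

outcome vector order: (P0.R0,P1.R0)
SC (5): 0/1 0/2 1/0 1/1 1/2
TSO (6): 0/0 0/1 0/2 1/0 1/1 1/2
PSO (6): 0/0 0/1 0/2 1/0 1/1 1/2
target 0/1 ∈ {SC,TSO,PSO}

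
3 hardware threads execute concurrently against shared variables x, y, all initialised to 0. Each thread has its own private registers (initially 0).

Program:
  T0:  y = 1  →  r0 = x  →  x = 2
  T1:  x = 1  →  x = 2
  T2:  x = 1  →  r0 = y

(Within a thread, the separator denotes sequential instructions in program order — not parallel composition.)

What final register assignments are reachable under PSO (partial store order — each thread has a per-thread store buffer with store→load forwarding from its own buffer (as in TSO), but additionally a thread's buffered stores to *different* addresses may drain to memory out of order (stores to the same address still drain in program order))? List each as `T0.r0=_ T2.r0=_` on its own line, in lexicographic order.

outcome vector order: (T0.r0,T2.r0)
|PSO outcomes| = 6

T0.r0=0 T2.r0=0
T0.r0=0 T2.r0=1
T0.r0=1 T2.r0=0
T0.r0=1 T2.r0=1
T0.r0=2 T2.r0=0
T0.r0=2 T2.r0=1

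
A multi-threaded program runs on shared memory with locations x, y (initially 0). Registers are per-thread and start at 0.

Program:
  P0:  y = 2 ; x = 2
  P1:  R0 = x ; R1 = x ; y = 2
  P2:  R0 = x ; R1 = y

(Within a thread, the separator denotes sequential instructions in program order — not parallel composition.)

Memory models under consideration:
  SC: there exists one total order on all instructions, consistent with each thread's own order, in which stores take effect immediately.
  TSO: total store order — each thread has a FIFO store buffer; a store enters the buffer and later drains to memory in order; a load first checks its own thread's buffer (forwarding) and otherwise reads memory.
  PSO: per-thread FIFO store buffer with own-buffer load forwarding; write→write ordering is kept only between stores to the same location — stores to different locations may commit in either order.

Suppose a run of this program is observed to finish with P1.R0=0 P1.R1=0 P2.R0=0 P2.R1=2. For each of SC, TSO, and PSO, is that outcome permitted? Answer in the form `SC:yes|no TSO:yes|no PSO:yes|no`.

SC:yes TSO:yes PSO:yes

outcome vector order: (P1.R0,P1.R1,P2.R0,P2.R1)
SC: 9 outcomes — {<0 0 0 0>, <0 0 0 2>, <0 0 2 2>, <0 2 0 0>, <0 2 0 2>, <0 2 2 2>, <2 2 0 0>, <2 2 0 2>, <2 2 2 2>}
TSO: 9 outcomes — {<0 0 0 0>, <0 0 0 2>, <0 0 2 2>, <0 2 0 0>, <0 2 0 2>, <0 2 2 2>, <2 2 0 0>, <2 2 0 2>, <2 2 2 2>}
PSO: 12 outcomes — {<0 0 0 0>, <0 0 0 2>, <0 0 2 0>, <0 0 2 2>, <0 2 0 0>, <0 2 0 2>, <0 2 2 0>, <0 2 2 2>, <2 2 0 0>, <2 2 0 2>, <2 2 2 0>, <2 2 2 2>}
target <0 0 0 2> ∈ {SC,TSO,PSO}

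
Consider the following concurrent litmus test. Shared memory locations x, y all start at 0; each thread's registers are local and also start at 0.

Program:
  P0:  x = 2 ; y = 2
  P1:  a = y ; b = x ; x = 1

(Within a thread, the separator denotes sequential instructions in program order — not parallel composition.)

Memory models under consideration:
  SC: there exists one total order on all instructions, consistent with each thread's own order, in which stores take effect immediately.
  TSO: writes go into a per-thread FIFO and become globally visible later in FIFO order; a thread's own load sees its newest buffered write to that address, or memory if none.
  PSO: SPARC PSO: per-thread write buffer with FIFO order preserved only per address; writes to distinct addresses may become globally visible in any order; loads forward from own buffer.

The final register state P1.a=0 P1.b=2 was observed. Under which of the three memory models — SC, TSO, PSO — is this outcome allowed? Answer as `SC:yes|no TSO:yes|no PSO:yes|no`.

outcome vector order: (P1.a,P1.b)
under SC → 0/0; 0/2; 2/2
under TSO → 0/0; 0/2; 2/2
under PSO → 0/0; 0/2; 2/0; 2/2
target 0/2 ∈ {SC,TSO,PSO}

SC:yes TSO:yes PSO:yes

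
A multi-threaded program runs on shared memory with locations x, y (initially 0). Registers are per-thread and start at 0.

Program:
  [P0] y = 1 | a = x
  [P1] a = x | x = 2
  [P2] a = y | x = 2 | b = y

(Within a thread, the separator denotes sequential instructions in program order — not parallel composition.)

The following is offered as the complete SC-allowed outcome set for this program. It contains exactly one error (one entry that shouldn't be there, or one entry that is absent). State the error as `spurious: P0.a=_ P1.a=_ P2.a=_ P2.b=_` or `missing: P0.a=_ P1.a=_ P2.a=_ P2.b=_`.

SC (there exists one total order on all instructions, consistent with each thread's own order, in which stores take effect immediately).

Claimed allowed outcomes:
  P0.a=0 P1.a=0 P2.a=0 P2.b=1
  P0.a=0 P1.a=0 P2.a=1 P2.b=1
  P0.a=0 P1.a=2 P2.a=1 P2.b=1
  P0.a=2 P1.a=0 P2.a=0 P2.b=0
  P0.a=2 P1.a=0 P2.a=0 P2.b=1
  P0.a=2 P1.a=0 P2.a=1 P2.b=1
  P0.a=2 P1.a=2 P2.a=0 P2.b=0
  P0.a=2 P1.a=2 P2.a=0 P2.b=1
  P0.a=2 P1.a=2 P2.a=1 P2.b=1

missing: P0.a=0 P1.a=2 P2.a=0 P2.b=1

outcome vector order: (P0.a,P1.a,P2.a,P2.b)
[SC] allowed = {<0 0 0 1> <0 0 1 1> <0 2 0 1> <0 2 1 1> <2 0 0 0> <2 0 0 1> <2 0 1 1> <2 2 0 0> <2 2 0 1> <2 2 1 1>}
SC∖claimed = {<0 2 0 1>}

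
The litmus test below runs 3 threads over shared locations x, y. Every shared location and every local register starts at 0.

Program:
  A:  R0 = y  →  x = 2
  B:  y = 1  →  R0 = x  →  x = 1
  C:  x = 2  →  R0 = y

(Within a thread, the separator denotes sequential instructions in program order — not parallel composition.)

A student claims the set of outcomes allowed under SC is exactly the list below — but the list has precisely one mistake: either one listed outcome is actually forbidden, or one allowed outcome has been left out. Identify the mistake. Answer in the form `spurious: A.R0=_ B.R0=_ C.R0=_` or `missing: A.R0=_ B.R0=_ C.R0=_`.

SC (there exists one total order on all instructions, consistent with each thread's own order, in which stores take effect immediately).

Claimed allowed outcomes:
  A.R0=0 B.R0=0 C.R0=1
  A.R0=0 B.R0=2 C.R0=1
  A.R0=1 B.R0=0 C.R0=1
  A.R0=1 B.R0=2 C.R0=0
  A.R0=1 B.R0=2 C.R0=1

outcome vector order: (A.R0,B.R0,C.R0)
[SC] allowed = {(0,0,1), (0,2,0), (0,2,1), (1,0,1), (1,2,0), (1,2,1)}
SC∖claimed = {(0,2,0)}

missing: A.R0=0 B.R0=2 C.R0=0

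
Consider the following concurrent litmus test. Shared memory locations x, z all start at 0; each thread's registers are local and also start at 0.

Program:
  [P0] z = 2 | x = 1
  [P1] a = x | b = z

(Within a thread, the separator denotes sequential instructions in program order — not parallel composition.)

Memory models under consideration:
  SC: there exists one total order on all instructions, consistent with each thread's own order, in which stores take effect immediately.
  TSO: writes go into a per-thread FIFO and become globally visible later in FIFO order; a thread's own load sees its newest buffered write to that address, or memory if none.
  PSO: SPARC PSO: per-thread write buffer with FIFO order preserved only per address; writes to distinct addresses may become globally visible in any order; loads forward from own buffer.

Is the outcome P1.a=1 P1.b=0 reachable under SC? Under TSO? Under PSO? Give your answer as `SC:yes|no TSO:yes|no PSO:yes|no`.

SC:no TSO:no PSO:yes

outcome vector order: (P1.a,P1.b)
SC: 3 outcomes — {(0,0), (0,2), (1,2)}
TSO: 3 outcomes — {(0,0), (0,2), (1,2)}
PSO: 4 outcomes — {(0,0), (0,2), (1,0), (1,2)}
target (1,0) ∈ {PSO}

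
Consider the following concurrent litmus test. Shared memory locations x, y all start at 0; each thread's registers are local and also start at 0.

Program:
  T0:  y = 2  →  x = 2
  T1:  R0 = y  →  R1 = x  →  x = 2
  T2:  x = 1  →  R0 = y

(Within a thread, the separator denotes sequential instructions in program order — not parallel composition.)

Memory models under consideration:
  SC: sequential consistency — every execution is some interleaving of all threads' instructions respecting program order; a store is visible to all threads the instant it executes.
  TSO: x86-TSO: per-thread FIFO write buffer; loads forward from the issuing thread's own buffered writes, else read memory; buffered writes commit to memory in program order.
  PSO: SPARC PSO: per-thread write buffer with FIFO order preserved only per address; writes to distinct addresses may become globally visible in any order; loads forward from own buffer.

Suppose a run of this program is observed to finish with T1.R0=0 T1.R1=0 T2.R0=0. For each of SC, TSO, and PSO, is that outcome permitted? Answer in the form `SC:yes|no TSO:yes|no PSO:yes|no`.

SC:yes TSO:yes PSO:yes

outcome vector order: (T1.R0,T1.R1,T2.R0)
SC: 11 outcomes — {(0,0,0) (0,0,2) (0,1,0) (0,1,2) (0,2,0) (0,2,2) (2,0,2) (2,1,0) (2,1,2) (2,2,0) (2,2,2)}
TSO: 12 outcomes — {(0,0,0) (0,0,2) (0,1,0) (0,1,2) (0,2,0) (0,2,2) (2,0,0) (2,0,2) (2,1,0) (2,1,2) (2,2,0) (2,2,2)}
PSO: 12 outcomes — {(0,0,0) (0,0,2) (0,1,0) (0,1,2) (0,2,0) (0,2,2) (2,0,0) (2,0,2) (2,1,0) (2,1,2) (2,2,0) (2,2,2)}
target (0,0,0) ∈ {SC,TSO,PSO}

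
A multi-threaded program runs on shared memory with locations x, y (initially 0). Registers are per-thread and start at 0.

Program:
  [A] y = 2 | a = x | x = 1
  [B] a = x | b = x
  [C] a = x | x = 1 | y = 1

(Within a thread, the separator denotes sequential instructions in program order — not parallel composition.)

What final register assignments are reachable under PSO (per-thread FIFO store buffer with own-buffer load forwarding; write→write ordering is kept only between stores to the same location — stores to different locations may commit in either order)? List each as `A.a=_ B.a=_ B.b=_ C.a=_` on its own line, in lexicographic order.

A.a=0 B.a=0 B.b=0 C.a=0
A.a=0 B.a=0 B.b=0 C.a=1
A.a=0 B.a=0 B.b=1 C.a=0
A.a=0 B.a=0 B.b=1 C.a=1
A.a=0 B.a=1 B.b=1 C.a=0
A.a=0 B.a=1 B.b=1 C.a=1
A.a=1 B.a=0 B.b=0 C.a=0
A.a=1 B.a=0 B.b=1 C.a=0
A.a=1 B.a=1 B.b=1 C.a=0

outcome vector order: (A.a,B.a,B.b,C.a)
|PSO outcomes| = 9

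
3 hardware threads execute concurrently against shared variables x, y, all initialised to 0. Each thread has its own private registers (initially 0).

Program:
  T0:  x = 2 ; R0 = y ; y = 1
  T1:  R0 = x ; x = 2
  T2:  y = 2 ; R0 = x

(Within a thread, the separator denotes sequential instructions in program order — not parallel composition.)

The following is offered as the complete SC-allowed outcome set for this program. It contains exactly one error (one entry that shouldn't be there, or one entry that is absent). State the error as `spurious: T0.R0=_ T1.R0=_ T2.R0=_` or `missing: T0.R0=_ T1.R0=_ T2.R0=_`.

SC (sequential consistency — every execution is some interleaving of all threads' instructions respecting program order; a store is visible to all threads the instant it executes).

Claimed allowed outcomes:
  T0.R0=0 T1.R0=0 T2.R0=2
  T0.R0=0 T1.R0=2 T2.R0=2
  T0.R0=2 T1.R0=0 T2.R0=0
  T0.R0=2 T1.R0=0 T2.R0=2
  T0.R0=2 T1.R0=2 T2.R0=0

outcome vector order: (T0.R0,T1.R0,T2.R0)
under SC → 0/0/2; 0/2/2; 2/0/0; 2/0/2; 2/2/0; 2/2/2
SC∖claimed = {2/2/2}

missing: T0.R0=2 T1.R0=2 T2.R0=2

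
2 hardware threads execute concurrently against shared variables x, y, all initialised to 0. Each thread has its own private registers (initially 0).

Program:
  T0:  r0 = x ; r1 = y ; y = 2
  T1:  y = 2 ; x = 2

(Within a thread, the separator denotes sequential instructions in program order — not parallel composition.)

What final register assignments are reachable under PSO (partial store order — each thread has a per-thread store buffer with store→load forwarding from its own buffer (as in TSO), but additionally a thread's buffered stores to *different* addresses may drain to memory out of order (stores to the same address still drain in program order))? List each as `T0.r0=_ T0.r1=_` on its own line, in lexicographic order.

T0.r0=0 T0.r1=0
T0.r0=0 T0.r1=2
T0.r0=2 T0.r1=0
T0.r0=2 T0.r1=2

outcome vector order: (T0.r0,T0.r1)
|PSO outcomes| = 4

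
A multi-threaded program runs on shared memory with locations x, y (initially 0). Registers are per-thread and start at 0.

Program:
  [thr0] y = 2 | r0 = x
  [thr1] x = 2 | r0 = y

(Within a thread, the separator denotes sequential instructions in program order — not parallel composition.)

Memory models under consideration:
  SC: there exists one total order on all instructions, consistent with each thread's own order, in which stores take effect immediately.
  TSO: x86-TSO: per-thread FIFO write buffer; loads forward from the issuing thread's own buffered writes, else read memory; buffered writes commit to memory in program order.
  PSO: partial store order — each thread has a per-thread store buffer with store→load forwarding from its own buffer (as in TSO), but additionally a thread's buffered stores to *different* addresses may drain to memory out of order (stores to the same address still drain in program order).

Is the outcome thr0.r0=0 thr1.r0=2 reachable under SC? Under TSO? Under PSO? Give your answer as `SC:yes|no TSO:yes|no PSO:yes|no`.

outcome vector order: (thr0.r0,thr1.r0)
SC: 3 outcomes — {<0 2> <2 0> <2 2>}
TSO: 4 outcomes — {<0 0> <0 2> <2 0> <2 2>}
PSO: 4 outcomes — {<0 0> <0 2> <2 0> <2 2>}
target <0 2> ∈ {SC,TSO,PSO}

SC:yes TSO:yes PSO:yes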